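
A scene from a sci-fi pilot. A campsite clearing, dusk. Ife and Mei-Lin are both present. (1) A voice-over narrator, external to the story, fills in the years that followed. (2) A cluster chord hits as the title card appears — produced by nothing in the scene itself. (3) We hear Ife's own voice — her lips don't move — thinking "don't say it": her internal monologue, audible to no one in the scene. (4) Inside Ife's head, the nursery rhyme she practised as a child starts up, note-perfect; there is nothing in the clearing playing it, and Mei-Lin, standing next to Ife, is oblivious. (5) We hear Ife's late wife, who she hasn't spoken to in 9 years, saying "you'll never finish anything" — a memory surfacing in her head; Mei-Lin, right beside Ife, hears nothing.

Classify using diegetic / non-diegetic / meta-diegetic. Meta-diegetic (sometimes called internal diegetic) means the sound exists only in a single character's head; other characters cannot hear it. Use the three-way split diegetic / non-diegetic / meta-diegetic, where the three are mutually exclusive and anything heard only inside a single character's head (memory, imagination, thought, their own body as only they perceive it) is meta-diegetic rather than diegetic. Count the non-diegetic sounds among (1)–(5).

(1) is non-diegetic: external voice-over — not a character, not heard by anyone in the scene.
Sound (2): nothing in the scene produces it; it's an accent added for the audience, so non-diegetic.
Sound (3): internal monologue — inside Ife's mind, not spoken into the scene, so meta-diegetic.
(4) the music is a memory playing inside Ife's mind alone; no real-world source, Mei-Lin can't hear it → meta-diegetic.
(5) it's Ife's recollection rendered as sound; the other character can't hear it → meta-diegetic.
Non-diegetic: (1), (2) — that's 2.

2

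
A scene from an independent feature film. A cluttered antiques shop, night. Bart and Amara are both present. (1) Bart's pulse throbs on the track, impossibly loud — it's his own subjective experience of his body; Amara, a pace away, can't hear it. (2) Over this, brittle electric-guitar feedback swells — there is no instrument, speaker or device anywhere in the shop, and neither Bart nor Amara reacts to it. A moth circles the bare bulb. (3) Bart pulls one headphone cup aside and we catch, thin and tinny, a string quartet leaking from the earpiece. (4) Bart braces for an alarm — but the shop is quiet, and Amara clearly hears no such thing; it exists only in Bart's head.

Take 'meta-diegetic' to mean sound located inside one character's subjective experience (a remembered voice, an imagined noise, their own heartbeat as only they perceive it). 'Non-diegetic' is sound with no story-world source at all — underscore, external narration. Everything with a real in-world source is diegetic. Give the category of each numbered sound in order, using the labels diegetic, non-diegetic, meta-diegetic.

meta-diegetic, non-diegetic, diegetic, meta-diegetic

(1) point-of-audition from inside Bart's body; not a sound in the room → meta-diegetic.
Sound (2): score with no on-screen or off-screen source; it exists for the audience alone, so non-diegetic.
(3) the earpiece is a real device on Bart's head — source music → diegetic.
Sound (4): the sound is imagined by Bart; nothing in the story world is producing it and Amara can't hear it, so meta-diegetic.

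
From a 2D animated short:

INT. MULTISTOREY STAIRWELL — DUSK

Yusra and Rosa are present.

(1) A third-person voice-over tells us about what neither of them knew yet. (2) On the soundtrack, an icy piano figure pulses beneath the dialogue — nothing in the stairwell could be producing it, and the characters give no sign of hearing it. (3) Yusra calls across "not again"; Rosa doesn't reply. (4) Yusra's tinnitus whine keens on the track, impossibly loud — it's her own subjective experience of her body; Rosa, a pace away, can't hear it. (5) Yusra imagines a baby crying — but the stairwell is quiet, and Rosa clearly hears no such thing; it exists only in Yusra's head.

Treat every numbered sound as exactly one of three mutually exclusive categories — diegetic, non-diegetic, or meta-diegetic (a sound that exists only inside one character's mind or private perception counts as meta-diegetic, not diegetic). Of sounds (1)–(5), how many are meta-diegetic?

Sound (1): commentary laid over the scene from outside the fiction, so non-diegetic.
(2) is non-diegetic: score with no on-screen or off-screen source; it exists for the audience alone.
Sound (3): on-screen dialogue — Yusra speaks and Rosa is there to hear, so diegetic.
(4) a subjective body sound — Yusra's private perception, inaudible to Rosa → meta-diegetic.
Sound (5): Yusra alone 'hears' it — an imagined sound, not present in the space, so meta-diegetic.
So 2 of the 5 are meta-diegetic: (4), (5).

2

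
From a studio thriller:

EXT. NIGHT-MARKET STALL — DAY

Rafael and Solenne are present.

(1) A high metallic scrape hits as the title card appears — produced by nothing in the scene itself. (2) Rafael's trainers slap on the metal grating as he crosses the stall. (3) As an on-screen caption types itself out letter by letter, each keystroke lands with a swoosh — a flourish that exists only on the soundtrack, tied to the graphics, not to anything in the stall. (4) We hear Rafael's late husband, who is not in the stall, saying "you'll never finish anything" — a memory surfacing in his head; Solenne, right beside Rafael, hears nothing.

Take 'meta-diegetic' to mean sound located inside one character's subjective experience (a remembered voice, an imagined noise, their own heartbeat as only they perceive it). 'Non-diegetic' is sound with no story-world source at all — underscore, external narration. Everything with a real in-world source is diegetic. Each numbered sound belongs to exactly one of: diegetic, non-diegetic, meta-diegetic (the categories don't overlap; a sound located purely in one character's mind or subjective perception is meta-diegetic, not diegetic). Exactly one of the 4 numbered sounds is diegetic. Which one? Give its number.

(1) is non-diegetic: an editorial stinger — it belongs to the cut, not the story world.
(2) is diegetic: Rafael's footsteps are produced in the story world.
(3) is non-diegetic: it accompanies on-screen graphics, not anything inside the story world.
Sound (4): a remembered line, private to Rafael — not present in the room, not audible to Solenne, so meta-diegetic.
Only (2) is diegetic.

2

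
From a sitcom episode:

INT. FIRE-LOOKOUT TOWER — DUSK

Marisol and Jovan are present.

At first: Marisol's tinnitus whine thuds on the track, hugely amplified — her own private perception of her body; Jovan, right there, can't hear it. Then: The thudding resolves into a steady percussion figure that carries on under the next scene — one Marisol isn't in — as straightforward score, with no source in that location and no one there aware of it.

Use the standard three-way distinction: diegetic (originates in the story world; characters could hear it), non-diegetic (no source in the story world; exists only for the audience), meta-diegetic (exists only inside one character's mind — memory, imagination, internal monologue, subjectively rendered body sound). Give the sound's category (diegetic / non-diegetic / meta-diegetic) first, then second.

First: it's Marisol's subjective body sound, inaudible to Jovan → meta-diegetic.
Second: detached from Marisol and playing as sourceless score over a scene she isn't in — for the audience only → non-diegetic.

meta-diegetic, non-diegetic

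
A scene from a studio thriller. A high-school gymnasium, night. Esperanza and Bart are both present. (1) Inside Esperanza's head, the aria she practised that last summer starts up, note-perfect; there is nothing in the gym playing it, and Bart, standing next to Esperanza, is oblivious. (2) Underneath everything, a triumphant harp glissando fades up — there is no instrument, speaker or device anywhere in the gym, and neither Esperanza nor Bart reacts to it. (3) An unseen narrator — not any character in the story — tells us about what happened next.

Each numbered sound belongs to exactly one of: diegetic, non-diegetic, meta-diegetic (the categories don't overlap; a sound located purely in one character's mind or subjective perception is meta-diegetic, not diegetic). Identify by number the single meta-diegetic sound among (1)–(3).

Sound (1): it lives in Esperanza's subjectivity, not in the gym, so meta-diegetic.
(2) nothing in the gym produces it and the characters don't hear it — pure soundtrack → non-diegetic.
(3) the narrator exists outside the story world, addressing only the audience → non-diegetic.
Only (1) is meta-diegetic.

1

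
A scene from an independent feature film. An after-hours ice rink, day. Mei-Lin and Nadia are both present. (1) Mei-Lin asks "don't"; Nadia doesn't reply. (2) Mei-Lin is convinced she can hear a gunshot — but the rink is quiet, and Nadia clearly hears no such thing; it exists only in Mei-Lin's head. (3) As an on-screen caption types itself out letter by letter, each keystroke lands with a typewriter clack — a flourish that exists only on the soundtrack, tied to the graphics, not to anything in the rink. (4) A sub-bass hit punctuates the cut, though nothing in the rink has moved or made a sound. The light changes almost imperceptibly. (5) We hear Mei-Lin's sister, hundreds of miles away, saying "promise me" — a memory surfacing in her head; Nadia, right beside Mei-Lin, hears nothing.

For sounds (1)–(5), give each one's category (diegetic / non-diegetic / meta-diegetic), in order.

diegetic, meta-diegetic, non-diegetic, non-diegetic, meta-diegetic

(1) is diegetic: spoken by a character present in the story world.
(2) is meta-diegetic: Mei-Lin alone 'hears' it — an imagined sound, not present in the space.
Sound (3): the caption isn't part of the story world, so neither is the sound tied to it, so non-diegetic.
(4) is non-diegetic: an editorial stinger — it belongs to the cut, not the story world.
(5) is meta-diegetic: it's Mei-Lin's recollection rendered as sound; the other character can't hear it.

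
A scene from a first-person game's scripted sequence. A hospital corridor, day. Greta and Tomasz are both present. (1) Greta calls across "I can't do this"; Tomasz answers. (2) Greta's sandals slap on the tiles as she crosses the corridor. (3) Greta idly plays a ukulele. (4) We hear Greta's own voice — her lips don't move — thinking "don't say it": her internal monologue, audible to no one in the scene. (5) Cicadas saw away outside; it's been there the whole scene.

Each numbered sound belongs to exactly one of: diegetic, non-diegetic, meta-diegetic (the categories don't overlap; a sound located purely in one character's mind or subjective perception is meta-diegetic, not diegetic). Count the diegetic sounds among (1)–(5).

4

(1) Greta is a character speaking aloud in the scene → diegetic.
Sound (2): it's the physical sound of Greta moving in the space, so diegetic.
(3) is diegetic: a character is playing a ukulele on screen.
(4) is meta-diegetic: internal monologue — inside Greta's mind, not spoken into the scene.
Sound (5): it's the actual ambient sound of the location, so diegetic.
So 4 of the 5 are diegetic: (1), (2), (3), (5).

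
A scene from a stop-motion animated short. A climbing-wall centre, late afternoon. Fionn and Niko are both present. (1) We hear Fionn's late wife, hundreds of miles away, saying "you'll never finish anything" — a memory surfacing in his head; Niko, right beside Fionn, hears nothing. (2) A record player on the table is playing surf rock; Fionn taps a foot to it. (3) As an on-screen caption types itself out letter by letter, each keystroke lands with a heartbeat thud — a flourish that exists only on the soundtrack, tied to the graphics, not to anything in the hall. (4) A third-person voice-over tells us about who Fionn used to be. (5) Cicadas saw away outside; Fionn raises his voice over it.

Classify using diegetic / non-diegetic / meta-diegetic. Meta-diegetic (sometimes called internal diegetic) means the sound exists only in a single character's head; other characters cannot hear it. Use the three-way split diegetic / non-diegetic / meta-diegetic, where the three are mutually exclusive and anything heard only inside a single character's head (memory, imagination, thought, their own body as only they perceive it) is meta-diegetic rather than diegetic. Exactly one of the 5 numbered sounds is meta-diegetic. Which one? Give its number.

(1) a remembered line, private to Fionn — not present in the room, not audible to Niko → meta-diegetic.
(2) a record player is a physical source in the scene and Fionn reacts to it → diegetic.
Sound (3): it accompanies on-screen graphics, not anything inside the story world, so non-diegetic.
(4) commentary laid over the scene from outside the fiction → non-diegetic.
(5) it's the actual ambient sound of the location → diegetic.
Only (1) is meta-diegetic.

1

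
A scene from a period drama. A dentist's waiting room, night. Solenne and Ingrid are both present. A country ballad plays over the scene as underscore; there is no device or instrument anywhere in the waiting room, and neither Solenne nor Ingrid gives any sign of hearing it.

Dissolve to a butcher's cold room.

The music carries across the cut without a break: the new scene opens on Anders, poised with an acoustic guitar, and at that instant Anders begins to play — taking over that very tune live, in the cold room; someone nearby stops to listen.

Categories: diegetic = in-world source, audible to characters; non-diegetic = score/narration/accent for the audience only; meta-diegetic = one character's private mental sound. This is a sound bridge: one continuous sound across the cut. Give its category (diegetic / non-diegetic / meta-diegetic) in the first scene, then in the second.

non-diegetic, diegetic

Scene one: there's no in-world source anywhere and no character hears it — underscore for the audience only → non-diegetic.
Scene two: from the moment Anders starts playing, the tune is being performed on an acoustic guitar inside the story world and another character hears it → diegetic.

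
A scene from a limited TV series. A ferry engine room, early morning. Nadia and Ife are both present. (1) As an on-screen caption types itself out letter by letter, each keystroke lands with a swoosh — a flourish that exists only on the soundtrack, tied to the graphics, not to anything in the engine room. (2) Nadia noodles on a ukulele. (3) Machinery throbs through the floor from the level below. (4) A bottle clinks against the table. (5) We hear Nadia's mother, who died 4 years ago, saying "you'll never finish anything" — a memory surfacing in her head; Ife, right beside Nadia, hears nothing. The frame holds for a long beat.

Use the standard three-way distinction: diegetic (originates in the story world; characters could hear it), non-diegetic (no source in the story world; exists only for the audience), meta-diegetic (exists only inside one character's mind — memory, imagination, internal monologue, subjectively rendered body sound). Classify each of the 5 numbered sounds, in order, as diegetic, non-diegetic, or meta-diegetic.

Sound (1): sound married to a title/caption — outside the diegesis by definition, so non-diegetic.
(2) is diegetic: the instrument and the performer are both in the scene.
Sound (3): ambient/room sound belonging to the story's physical space, so diegetic.
Sound (4): the sound comes from a bottle physically present in the location, so diegetic.
(5) is meta-diegetic: a remembered line, private to Nadia — not present in the room, not audible to Ife.

non-diegetic, diegetic, diegetic, diegetic, meta-diegetic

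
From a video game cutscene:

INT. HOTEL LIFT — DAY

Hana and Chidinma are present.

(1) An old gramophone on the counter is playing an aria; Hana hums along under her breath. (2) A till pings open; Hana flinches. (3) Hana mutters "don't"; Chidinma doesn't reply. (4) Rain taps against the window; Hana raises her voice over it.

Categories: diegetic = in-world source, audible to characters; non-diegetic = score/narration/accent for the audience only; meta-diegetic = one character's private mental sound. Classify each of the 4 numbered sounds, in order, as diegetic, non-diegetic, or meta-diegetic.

diegetic, diegetic, diegetic, diegetic

(1) source music from an old gramophone, which exists in the story world → diegetic.
Sound (2): the sound comes from a till physically present in the location, so diegetic.
(3) is diegetic: on-screen dialogue — Hana speaks and Chidinma is there to hear.
(4) is diegetic: it's the actual ambient sound of the location.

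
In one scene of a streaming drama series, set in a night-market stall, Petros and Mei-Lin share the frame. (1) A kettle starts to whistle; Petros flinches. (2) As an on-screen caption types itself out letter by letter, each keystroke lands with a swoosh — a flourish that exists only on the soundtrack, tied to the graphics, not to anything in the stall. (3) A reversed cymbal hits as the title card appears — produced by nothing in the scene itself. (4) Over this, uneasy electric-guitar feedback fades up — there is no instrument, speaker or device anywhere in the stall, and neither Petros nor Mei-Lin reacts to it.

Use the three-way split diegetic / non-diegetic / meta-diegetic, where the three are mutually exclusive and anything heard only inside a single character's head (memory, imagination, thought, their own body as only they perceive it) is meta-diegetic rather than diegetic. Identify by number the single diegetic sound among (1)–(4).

1

(1) a kettle is a real object/event in the scene's world → diegetic.
(2) is non-diegetic: it accompanies on-screen graphics, not anything inside the story world.
Sound (3): nothing in the scene produces it; it's an accent added for the audience, so non-diegetic.
Sound (4): nothing in the stall produces it and the characters don't hear it — pure soundtrack, so non-diegetic.
Only (1) is diegetic.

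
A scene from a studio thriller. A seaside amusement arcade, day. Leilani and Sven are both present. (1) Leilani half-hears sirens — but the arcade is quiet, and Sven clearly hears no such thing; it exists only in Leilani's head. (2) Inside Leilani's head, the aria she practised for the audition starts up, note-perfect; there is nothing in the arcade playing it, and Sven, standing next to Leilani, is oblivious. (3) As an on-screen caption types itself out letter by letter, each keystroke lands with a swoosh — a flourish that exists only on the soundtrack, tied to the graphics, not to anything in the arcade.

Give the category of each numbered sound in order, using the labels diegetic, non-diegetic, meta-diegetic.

Sound (1): subjective to Leilani: the arcade is silent and Sven hears nothing, so meta-diegetic.
(2) the music is a memory playing inside Leilani's mind alone; no real-world source, Sven can't hear it → meta-diegetic.
(3) it accompanies on-screen graphics, not anything inside the story world → non-diegetic.

meta-diegetic, meta-diegetic, non-diegetic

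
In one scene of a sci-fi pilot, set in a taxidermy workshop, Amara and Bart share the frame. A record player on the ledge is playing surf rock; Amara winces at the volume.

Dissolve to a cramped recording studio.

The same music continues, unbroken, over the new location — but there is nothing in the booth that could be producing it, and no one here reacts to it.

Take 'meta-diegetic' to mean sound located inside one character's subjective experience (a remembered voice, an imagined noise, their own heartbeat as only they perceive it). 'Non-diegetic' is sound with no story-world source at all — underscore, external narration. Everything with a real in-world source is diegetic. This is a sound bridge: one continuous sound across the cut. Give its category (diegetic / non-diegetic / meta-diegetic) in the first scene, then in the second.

diegetic, non-diegetic

Scene one: a record player is an on-screen source and Amara reacts to it → diegetic.
Scene two: there is no source in the booth and no one hears it — it's now underscore → non-diegetic.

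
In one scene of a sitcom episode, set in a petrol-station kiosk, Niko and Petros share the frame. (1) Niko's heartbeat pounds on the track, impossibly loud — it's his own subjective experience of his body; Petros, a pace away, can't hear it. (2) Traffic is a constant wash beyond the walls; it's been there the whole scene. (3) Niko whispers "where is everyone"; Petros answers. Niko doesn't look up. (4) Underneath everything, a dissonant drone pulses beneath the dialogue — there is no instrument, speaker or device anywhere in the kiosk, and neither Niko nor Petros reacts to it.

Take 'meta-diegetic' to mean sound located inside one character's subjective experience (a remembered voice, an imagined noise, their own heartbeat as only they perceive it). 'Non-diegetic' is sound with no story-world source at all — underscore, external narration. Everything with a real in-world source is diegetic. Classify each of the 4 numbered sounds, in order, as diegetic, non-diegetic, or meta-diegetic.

meta-diegetic, diegetic, diegetic, non-diegetic

(1) is meta-diegetic: a subjective body sound — Niko's private perception, inaudible to Petros.
(2) is diegetic: traffic is part of the location's real environment.
(3) Niko is a character speaking aloud in the scene → diegetic.
(4) is non-diegetic: nothing in the kiosk produces it and the characters don't hear it — pure soundtrack.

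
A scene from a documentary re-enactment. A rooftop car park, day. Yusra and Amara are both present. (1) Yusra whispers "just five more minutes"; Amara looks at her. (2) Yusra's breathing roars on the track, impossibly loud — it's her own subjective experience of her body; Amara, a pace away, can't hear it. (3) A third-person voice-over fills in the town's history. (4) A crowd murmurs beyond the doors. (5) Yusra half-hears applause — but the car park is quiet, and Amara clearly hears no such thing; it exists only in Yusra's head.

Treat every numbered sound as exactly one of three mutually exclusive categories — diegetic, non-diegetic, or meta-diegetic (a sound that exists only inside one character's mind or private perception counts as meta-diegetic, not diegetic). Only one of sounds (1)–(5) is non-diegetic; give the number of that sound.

3

Sound (1): spoken by a character present in the story world, so diegetic.
(2) is meta-diegetic: it's Yusra's internal bodily sensation rendered as sound; only Yusra 'hears' it.
Sound (3): the narrator exists outside the story world, addressing only the audience, so non-diegetic.
(4) a crowd is part of the location's real environment → diegetic.
(5) is meta-diegetic: the sound is imagined by Yusra; nothing in the story world is producing it and Amara can't hear it.
Only (3) is non-diegetic.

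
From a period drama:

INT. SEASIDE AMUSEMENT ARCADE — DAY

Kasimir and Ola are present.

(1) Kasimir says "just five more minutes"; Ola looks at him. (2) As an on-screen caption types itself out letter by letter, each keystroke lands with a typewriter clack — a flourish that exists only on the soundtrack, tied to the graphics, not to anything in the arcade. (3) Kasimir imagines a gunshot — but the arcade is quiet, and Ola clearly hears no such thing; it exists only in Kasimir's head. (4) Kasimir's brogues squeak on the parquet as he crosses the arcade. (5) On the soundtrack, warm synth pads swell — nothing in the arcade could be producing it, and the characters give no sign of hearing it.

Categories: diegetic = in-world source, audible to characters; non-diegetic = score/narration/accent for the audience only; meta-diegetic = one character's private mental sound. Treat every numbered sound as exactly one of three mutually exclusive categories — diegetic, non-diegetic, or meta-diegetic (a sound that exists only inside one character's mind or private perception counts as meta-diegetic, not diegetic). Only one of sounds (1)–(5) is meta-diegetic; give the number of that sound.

3

(1) is diegetic: on-screen dialogue — Kasimir speaks and Ola is there to hear.
(2) is non-diegetic: sound married to a title/caption — outside the diegesis by definition.
Sound (3): Kasimir alone 'hears' it — an imagined sound, not present in the space, so meta-diegetic.
(4) is diegetic: it's the physical sound of Kasimir moving in the space.
(5) it has no source in the story world and no character can hear it — it's underscore → non-diegetic.
Only (3) is meta-diegetic.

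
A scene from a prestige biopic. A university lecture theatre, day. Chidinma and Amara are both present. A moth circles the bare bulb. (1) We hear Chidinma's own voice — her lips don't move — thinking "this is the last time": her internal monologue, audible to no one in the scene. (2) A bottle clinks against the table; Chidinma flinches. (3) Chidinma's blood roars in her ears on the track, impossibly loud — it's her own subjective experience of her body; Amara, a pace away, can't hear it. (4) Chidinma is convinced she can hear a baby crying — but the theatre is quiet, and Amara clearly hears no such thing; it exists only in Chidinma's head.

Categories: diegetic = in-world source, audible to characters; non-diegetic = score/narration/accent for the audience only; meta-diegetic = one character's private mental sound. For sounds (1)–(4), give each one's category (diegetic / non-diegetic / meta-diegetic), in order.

meta-diegetic, diegetic, meta-diegetic, meta-diegetic

(1) Chidinma's thought-voice: a private mental sound no other character can hear → meta-diegetic.
Sound (2): the sound comes from a bottle physically present in the location, so diegetic.
(3) point-of-audition from inside Chidinma's body; not a sound in the room → meta-diegetic.
(4) the sound is imagined by Chidinma; nothing in the story world is producing it and Amara can't hear it → meta-diegetic.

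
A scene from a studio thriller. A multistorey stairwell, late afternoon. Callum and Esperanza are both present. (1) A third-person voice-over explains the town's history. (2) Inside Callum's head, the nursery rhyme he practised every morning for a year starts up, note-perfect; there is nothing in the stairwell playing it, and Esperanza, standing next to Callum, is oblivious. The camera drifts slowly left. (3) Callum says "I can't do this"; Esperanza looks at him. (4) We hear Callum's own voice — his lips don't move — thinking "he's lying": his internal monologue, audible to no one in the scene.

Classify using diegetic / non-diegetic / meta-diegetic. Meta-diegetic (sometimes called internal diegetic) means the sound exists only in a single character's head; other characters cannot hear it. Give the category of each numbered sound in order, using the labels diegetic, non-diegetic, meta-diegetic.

Sound (1): commentary laid over the scene from outside the fiction, so non-diegetic.
Sound (2): remembered music, private to Callum — Esperanza is oblivious because it isn't in the room, so meta-diegetic.
Sound (3): spoken by a character present in the story world, so diegetic.
(4) is meta-diegetic: internal monologue — inside Callum's mind, not spoken into the scene.

non-diegetic, meta-diegetic, diegetic, meta-diegetic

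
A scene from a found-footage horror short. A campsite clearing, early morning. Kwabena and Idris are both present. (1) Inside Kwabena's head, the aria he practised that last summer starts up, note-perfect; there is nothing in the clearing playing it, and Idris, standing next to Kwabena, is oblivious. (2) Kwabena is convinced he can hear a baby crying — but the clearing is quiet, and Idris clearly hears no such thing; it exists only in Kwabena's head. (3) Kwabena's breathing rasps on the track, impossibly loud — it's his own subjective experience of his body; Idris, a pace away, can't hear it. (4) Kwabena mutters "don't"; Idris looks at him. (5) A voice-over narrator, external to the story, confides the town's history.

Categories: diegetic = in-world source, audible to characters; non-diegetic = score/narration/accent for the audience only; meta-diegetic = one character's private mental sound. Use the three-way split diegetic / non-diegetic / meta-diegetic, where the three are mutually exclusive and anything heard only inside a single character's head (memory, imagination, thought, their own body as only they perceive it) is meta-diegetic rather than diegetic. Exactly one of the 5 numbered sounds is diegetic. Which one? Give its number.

4

Sound (1): it lives in Kwabena's subjectivity, not in the clearing, so meta-diegetic.
Sound (2): the sound is imagined by Kwabena; nothing in the story world is producing it and Idris can't hear it, so meta-diegetic.
(3) a subjective body sound — Kwabena's private perception, inaudible to Idris → meta-diegetic.
Sound (4): on-screen dialogue — Kwabena speaks and Idris is there to hear, so diegetic.
(5) external voice-over — not a character, not heard by anyone in the scene → non-diegetic.
Only (4) is diegetic.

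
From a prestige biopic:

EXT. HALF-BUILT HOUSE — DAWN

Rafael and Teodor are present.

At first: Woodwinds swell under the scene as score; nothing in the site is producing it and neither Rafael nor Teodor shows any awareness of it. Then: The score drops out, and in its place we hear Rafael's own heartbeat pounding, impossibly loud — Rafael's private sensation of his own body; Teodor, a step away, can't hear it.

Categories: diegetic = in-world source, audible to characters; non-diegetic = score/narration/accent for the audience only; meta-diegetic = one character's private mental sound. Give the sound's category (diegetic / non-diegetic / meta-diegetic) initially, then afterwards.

non-diegetic, meta-diegetic

Initially: underscore with no in-world source, inaudible to the characters → non-diegetic.
Afterwards: the body sound is Rafael's subjective perception alone — Teodor can't hear it → meta-diegetic.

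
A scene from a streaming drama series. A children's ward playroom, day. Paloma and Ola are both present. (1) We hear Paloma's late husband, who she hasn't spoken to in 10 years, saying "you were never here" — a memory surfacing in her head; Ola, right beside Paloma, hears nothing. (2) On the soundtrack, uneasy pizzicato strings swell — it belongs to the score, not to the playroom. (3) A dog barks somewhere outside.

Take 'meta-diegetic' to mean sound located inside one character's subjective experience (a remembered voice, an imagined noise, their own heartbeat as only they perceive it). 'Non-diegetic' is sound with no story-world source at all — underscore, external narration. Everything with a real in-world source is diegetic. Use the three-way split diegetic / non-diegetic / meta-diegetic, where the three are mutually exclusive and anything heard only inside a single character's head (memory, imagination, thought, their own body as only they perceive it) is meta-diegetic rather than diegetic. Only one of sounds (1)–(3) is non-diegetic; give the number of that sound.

(1) it's Paloma's recollection rendered as sound; the other character can't hear it → meta-diegetic.
(2) is non-diegetic: score with no on-screen or off-screen source; it exists for the audience alone.
(3) is diegetic: the sound comes from a dog physically present in the location.
Only (2) is non-diegetic.

2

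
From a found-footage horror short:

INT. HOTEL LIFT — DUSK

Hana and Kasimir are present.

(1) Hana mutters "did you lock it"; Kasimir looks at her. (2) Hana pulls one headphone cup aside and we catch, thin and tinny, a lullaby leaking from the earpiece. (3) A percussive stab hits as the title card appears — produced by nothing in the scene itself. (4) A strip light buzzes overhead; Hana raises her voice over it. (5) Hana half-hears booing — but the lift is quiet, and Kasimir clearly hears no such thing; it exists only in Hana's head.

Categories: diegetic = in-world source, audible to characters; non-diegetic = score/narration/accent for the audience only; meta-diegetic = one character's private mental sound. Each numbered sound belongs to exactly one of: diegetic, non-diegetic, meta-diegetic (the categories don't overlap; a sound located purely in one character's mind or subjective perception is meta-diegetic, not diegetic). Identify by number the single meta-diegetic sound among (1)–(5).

(1) on-screen dialogue — Hana speaks and Kasimir is there to hear → diegetic.
(2) the earpiece is a real device on Hana's head — source music → diegetic.
(3) is non-diegetic: it's a sound-design accent with no in-world source; no one in the scene can hear it.
(4) a strip light is part of the location's real environment → diegetic.
Sound (5): the sound is imagined by Hana; nothing in the story world is producing it and Kasimir can't hear it, so meta-diegetic.
Only (5) is meta-diegetic.

5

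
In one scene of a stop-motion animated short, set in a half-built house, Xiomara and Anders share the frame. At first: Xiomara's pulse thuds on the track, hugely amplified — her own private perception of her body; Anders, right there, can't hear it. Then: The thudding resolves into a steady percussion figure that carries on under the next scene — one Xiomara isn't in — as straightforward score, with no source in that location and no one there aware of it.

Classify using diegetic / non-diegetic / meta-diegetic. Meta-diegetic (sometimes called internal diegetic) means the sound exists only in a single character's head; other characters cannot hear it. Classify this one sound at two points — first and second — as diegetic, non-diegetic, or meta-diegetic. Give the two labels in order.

meta-diegetic, non-diegetic

First: it's Xiomara's subjective body sound, inaudible to Anders → meta-diegetic.
Second: detached from Xiomara and playing as sourceless score over a scene she isn't in — for the audience only → non-diegetic.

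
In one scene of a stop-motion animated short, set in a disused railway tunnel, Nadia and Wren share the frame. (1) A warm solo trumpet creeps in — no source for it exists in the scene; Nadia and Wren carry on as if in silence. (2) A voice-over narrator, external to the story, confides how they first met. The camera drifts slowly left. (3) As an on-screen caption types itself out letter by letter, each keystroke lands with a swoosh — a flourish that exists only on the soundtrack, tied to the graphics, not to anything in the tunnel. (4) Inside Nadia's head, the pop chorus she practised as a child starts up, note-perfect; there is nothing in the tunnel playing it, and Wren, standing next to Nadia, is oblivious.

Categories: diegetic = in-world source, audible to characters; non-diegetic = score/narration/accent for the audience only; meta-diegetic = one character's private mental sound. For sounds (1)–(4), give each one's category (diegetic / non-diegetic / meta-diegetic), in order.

non-diegetic, non-diegetic, non-diegetic, meta-diegetic

(1) is non-diegetic: score with no on-screen or off-screen source; it exists for the audience alone.
Sound (2): commentary laid over the scene from outside the fiction, so non-diegetic.
(3) is non-diegetic: sound married to a title/caption — outside the diegesis by definition.
Sound (4): it lives in Nadia's subjectivity, not in the tunnel, so meta-diegetic.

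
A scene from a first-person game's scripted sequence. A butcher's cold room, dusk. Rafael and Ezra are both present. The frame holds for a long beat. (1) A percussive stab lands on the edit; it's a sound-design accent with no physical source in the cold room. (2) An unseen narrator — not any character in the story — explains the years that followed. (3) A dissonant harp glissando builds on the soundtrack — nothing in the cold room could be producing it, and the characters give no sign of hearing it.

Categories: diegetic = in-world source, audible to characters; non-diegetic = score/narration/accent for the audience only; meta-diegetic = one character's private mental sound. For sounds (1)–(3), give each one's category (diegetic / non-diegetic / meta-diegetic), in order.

Sound (1): nothing in the scene produces it; it's an accent added for the audience, so non-diegetic.
Sound (2): external voice-over — not a character, not heard by anyone in the scene, so non-diegetic.
Sound (3): nothing in the cold room produces it and the characters don't hear it — pure soundtrack, so non-diegetic.

non-diegetic, non-diegetic, non-diegetic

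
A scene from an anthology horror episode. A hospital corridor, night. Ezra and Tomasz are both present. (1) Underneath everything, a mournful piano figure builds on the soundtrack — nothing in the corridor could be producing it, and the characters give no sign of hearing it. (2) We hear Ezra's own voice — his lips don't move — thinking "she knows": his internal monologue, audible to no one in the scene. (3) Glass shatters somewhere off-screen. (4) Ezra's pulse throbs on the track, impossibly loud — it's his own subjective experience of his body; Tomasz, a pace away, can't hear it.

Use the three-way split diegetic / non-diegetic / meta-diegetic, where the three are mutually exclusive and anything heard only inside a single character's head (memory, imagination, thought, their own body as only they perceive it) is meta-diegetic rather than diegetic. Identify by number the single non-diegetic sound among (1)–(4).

Sound (1): it has no source in the story world and no character can hear it — it's underscore, so non-diegetic.
Sound (2): internal monologue — inside Ezra's mind, not spoken into the scene, so meta-diegetic.
(3) is diegetic: glass is a real object/event in the scene's world.
(4) is meta-diegetic: it's Ezra's internal bodily sensation rendered as sound; only Ezra 'hears' it.
Only (1) is non-diegetic.

1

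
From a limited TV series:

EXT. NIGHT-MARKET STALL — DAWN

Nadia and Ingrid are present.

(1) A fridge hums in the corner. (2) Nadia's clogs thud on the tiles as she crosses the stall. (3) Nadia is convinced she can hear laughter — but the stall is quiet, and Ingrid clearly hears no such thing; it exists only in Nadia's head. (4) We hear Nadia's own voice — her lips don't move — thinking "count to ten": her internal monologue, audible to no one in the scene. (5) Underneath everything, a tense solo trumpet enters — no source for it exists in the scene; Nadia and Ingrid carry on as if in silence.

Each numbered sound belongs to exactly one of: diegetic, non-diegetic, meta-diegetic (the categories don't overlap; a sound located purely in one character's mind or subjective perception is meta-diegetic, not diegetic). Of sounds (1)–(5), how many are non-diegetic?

1

Sound (1): it's the actual ambient sound of the location, so diegetic.
Sound (2): Nadia's footsteps are produced in the story world, so diegetic.
(3) is meta-diegetic: subjective to Nadia: the stall is silent and Ingrid hears nothing.
(4) is meta-diegetic: internal monologue — inside Nadia's mind, not spoken into the scene.
Sound (5): nothing in the stall produces it and the characters don't hear it — pure soundtrack, so non-diegetic.
Non-diegetic: (5) — that's 1.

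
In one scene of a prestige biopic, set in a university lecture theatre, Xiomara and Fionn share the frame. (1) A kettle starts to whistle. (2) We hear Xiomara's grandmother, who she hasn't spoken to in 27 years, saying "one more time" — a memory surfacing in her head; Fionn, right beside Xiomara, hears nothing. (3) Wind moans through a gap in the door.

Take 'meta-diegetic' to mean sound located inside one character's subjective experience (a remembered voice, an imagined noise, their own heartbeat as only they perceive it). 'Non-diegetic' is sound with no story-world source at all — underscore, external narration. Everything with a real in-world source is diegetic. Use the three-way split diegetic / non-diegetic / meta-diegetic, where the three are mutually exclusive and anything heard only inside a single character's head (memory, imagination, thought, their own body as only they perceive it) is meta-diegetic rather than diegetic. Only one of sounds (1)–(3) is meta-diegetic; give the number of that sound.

Sound (1): an in-world source (a kettle); characters could hear it, so diegetic.
Sound (2): it's Xiomara's recollection rendered as sound; the other character can't hear it, so meta-diegetic.
Sound (3): ambient/room sound belonging to the story's physical space, so diegetic.
Only (2) is meta-diegetic.

2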